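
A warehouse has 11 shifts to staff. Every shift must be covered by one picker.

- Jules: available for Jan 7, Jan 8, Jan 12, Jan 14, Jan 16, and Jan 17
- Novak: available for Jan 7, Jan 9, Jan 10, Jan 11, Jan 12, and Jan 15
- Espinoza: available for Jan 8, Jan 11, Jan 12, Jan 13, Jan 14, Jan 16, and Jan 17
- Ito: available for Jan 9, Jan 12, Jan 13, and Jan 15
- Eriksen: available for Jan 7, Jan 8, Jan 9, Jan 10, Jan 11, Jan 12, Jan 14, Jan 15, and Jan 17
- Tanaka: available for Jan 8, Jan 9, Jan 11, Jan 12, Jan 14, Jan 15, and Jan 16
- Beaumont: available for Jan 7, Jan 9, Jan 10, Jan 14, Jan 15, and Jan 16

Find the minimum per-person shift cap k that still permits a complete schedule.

With 7 pickers and 11 worker-slots to fill, someone must work at least ⌈11/7⌉ = 2 shifts, so k ≥ 2.
k = 2 works: Jan 7→Jules, Jan 8→Espinoza, Jan 9→Ito, Jan 10→Novak, Jan 11→Novak, Jan 12→Eriksen, Jan 13→Espinoza, Jan 14→Eriksen, Jan 15→Ito, Jan 16→Tanaka, Jan 17→Jules.
Loads: Jules 2, Novak 2, Espinoza 2, Ito 2, Eriksen 2, Tanaka 1, Beaumont 0 — all ≤ 2.

2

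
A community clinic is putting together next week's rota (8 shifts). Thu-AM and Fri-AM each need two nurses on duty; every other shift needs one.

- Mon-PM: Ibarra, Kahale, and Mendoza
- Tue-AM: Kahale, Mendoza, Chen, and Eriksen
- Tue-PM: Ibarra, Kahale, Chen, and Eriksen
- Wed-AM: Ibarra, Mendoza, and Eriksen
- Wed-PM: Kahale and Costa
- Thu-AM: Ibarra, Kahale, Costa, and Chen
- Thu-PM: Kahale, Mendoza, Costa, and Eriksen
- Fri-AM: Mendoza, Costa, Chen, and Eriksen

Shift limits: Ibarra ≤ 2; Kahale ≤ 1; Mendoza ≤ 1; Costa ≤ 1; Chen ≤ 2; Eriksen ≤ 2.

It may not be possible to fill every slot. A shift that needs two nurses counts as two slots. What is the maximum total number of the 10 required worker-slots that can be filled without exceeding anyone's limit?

9

Total capacity across all nurses is 2+1+1+1+2+2 = 9, and 10 slots are needed, so at most 9 can be filled.
An assignment achieving 9: Mon-PM→Ibarra, Tue-AM→Mendoza, Tue-PM→Chen, Wed-AM→Ibarra, Wed-PM→Kahale, Thu-AM→Costa+Chen, Thu-PM→Eriksen, Fri-AM→Eriksen.
Loads: Ibarra 2/2, Kahale 1/1, Mendoza 1/1, Costa 1/1, Chen 2/2, Eriksen 2/2.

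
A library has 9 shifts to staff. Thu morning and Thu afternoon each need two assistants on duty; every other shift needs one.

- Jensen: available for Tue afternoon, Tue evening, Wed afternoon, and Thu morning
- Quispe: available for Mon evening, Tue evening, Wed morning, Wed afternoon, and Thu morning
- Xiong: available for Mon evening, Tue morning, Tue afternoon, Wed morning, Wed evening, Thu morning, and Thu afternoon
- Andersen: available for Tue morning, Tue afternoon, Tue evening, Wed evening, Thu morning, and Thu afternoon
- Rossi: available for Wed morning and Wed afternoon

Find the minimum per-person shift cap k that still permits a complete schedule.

3

With 5 assistants and 11 worker-slots to fill, someone must work at least ⌈11/5⌉ = 3 shifts, so k ≥ 3.
k = 3 works: Mon evening→Quispe, Tue morning→Xiong, Tue afternoon→Jensen, Tue evening→Jensen, Wed morning→Quispe, Wed afternoon→Jensen, Wed evening→Xiong, Thu morning→Quispe+Andersen, Thu afternoon→Xiong+Andersen.
Loads: Jensen 3, Quispe 3, Xiong 3, Andersen 2, Rossi 0 — all ≤ 3.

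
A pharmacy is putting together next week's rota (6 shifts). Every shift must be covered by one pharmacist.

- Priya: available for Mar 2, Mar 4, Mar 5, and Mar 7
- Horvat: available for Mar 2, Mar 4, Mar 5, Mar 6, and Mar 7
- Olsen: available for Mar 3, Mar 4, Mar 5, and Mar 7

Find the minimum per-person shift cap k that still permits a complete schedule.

With 3 pharmacists and 6 worker-slots to fill, someone must work at least ⌈6/3⌉ = 2 shifts, so k ≥ 2.
k = 2 works: Mar 2→Priya, Mar 3→Olsen, Mar 4→Priya, Mar 5→Horvat, Mar 6→Horvat, Mar 7→Olsen.
Loads: Priya 2, Horvat 2, Olsen 2 — all ≤ 2.

2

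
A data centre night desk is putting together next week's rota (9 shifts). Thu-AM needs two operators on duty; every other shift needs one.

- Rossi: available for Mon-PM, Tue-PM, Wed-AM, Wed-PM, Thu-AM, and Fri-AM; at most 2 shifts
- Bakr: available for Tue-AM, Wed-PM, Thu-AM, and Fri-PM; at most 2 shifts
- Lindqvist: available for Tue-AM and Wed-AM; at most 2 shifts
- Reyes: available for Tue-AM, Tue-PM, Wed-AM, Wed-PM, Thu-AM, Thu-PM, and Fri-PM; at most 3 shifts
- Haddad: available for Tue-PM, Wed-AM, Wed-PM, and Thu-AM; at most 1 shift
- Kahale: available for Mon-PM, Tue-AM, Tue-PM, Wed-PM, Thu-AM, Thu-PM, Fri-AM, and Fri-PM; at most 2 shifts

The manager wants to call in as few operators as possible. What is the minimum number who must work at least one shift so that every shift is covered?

10 slots to fill and no one can take more than 3, so at least ⌈10/3⌉ = 4 operators are needed.
Any 4 operators together have capacity at most 3+2+2+2 = 9 < 10 slots, so 4 can never suffice.
Rossi, Bakr, Lindqvist, Reyes, and Haddad alone can cover everything: Mon-PM→Rossi, Tue-AM→Lindqvist, Tue-PM→Reyes, Wed-AM→Lindqvist, Wed-PM→Bakr, Thu-AM→Reyes+Haddad, Thu-PM→Reyes, Fri-AM→Rossi, Fri-PM→Bakr.

5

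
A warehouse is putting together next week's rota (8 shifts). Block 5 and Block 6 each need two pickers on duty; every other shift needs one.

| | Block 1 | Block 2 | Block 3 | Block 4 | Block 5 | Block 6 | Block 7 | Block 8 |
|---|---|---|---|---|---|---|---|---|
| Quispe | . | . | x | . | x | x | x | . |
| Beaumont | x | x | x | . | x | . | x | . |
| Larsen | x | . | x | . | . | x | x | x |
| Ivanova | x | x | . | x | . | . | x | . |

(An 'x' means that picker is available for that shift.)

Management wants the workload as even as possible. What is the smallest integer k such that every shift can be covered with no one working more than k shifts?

With 4 pickers and 10 worker-slots to fill, someone must work at least ⌈10/4⌉ = 3 shifts, so k ≥ 3.
k = 3 works: Block 1→Beaumont, Block 2→Beaumont, Block 3→Quispe, Block 4→Ivanova, Block 5→Quispe+Beaumont, Block 6→Quispe+Larsen, Block 7→Larsen, Block 8→Larsen.
Loads: Quispe 3, Beaumont 3, Larsen 3, Ivanova 1 — all ≤ 3.

3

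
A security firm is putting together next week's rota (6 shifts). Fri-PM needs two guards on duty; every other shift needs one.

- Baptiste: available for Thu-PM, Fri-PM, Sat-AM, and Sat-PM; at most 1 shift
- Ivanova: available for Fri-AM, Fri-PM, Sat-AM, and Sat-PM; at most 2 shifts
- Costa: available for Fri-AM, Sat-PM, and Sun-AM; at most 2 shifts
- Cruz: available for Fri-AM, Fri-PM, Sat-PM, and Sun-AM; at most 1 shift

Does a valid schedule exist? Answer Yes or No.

Total capacity is 1+2+2+1 = 6 but 7 worker-slots are needed — infeasible.

No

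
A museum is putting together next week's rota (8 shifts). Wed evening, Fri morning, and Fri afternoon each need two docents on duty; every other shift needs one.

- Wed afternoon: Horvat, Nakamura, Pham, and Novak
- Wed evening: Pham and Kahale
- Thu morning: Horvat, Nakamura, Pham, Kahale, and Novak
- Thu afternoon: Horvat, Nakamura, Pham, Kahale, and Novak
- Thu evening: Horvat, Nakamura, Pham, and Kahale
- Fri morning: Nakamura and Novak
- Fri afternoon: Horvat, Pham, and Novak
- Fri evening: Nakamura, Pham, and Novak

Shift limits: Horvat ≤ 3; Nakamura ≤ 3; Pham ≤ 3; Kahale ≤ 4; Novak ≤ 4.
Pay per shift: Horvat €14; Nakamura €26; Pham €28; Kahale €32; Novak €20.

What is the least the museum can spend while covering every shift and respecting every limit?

€234

Wed evening can only be covered by Pham and Kahale, so that assignment is forced.
Fri morning can only be covered by Nakamura and Novak, so that assignment is forced.
Picking the cheapest available docent for each shift independently would cost €216, but that ignores the shift limits.
An optimal schedule: Wed afternoon→Horvat, Wed evening→Pham+Kahale, Thu morning→Novak, Thu afternoon→Nakamura, Thu evening→Horvat, Fri morning→Novak+Nakamura, Fri afternoon→Horvat+Novak, Fri evening→Novak.
Total: 14 + 28 + 32 + 20 + 26 + 14 + 20 + 26 + 14 + 20 + 20 = €234.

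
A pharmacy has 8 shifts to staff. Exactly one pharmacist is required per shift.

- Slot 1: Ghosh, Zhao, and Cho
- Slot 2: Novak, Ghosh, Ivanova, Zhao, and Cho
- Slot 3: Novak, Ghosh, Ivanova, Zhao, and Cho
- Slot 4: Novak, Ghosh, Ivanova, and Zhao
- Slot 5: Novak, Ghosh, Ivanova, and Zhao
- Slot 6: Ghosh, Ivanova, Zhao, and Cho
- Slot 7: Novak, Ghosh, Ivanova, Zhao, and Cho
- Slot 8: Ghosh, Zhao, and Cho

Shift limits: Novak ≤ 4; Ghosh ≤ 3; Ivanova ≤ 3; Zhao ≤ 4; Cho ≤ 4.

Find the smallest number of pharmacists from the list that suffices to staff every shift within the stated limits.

2

8 slots to fill and no one can take more than 4, so at least ⌈8/4⌉ = 2 pharmacists are needed.
Novak and Zhao alone can cover everything: Slot 1→Zhao, Slot 2→Novak, Slot 3→Novak, Slot 4→Novak, Slot 5→Novak, Slot 6→Zhao, Slot 7→Zhao, Slot 8→Zhao.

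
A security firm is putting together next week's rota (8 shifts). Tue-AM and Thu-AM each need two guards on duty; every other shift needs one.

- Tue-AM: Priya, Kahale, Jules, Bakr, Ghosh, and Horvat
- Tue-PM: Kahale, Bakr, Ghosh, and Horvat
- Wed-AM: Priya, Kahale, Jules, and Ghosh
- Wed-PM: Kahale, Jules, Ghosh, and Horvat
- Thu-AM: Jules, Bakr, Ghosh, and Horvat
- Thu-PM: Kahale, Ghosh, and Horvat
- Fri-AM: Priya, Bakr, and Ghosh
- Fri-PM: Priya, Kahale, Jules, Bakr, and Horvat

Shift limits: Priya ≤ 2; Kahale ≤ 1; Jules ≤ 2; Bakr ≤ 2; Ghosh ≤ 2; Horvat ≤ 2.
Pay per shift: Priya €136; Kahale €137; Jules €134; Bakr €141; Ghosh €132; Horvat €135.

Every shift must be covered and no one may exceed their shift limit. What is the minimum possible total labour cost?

Picking the cheapest available guard for each shift independently would cost €1326, but that ignores the shift limits.
An optimal schedule: Tue-AM→Priya+Kahale, Tue-PM→Horvat, Wed-AM→Jules, Wed-PM→Jules, Thu-AM→Horvat+Bakr, Thu-PM→Ghosh, Fri-AM→Ghosh, Fri-PM→Priya.
Total: 136 + 137 + 135 + 134 + 134 + 135 + 141 + 132 + 132 + 136 = €1352.

€1352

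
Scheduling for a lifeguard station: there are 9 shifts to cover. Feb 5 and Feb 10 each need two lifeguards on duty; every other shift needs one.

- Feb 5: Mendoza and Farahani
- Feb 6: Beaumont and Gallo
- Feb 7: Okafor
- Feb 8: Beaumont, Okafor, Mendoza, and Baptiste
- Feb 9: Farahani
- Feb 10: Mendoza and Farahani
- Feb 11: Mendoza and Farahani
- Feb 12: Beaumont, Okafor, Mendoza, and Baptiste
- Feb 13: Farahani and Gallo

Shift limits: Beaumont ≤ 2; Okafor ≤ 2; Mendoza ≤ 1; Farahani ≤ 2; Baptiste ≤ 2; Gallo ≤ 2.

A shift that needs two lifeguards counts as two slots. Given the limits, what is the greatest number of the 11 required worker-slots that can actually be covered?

Total capacity across all lifeguards is 2+2+1+2+2+2 = 11, and 11 slots are needed, so at most 11 can be filled.
Shifts {Feb 5, Feb 10} need 4 slots but only Mendoza and Farahani are available for them, supplying at most 3 — so at least 1 slot must go unfilled.
An assignment achieving 8: Feb 5→Mendoza+Farahani, Feb 6→Beaumont, Feb 7→Okafor, Feb 8→Beaumont, Feb 9→Farahani, Feb 12→Okafor, Feb 13→Gallo.
Loads: Beaumont 2/2, Okafor 2/2, Mendoza 1/1, Farahani 2/2, Baptiste 0/2, Gallo 1/2.

8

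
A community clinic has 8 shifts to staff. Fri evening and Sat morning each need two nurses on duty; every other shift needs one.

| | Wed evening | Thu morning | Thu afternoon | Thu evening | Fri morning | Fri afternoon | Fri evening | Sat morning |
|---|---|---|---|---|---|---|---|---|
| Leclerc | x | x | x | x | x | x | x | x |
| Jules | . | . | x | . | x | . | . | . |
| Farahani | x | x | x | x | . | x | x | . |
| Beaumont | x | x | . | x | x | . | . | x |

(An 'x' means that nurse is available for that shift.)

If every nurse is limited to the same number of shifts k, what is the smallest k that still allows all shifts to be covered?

3

With 4 nurses and 10 worker-slots to fill, someone must work at least ⌈10/4⌉ = 3 shifts, so k ≥ 3.
k = 3 works: Wed evening→Farahani, Thu morning→Farahani, Thu afternoon→Jules, Thu evening→Beaumont, Fri morning→Jules, Fri afternoon→Leclerc, Fri evening→Leclerc+Farahani, Sat morning→Leclerc+Beaumont.
Loads: Leclerc 3, Jules 2, Farahani 3, Beaumont 2 — all ≤ 3.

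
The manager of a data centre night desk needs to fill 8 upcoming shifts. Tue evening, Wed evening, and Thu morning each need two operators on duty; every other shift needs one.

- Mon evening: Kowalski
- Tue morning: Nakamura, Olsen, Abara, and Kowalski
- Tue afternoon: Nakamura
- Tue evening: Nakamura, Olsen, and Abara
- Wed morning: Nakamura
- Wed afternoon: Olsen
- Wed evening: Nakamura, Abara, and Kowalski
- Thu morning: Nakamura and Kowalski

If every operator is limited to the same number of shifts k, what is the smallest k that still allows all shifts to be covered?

3

With 4 operators and 11 worker-slots to fill, someone must work at least ⌈11/4⌉ = 3 shifts, so k ≥ 3.
k = 3 works: Mon evening→Kowalski, Tue morning→Olsen, Tue afternoon→Nakamura, Tue evening→Olsen+Abara, Wed morning→Nakamura, Wed afternoon→Olsen, Wed evening→Abara+Kowalski, Thu morning→Nakamura+Kowalski.
Loads: Nakamura 3, Olsen 3, Abara 2, Kowalski 3 — all ≤ 3.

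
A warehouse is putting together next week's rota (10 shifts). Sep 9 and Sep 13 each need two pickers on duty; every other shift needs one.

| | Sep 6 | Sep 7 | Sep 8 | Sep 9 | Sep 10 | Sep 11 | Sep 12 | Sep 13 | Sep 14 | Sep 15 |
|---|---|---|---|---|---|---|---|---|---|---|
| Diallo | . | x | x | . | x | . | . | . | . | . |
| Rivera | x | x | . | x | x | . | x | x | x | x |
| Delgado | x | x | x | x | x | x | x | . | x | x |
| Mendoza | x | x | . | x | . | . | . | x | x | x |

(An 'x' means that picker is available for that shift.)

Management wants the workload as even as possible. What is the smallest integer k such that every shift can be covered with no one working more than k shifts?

With 4 pickers and 12 worker-slots to fill, someone must work at least ⌈12/4⌉ = 3 shifts, so k ≥ 3.
k = 3 works: Sep 6→Rivera, Sep 7→Diallo, Sep 8→Diallo, Sep 9→Delgado+Mendoza, Sep 10→Diallo, Sep 11→Delgado, Sep 12→Rivera, Sep 13→Rivera+Mendoza, Sep 14→Delgado, Sep 15→Mendoza.
Loads: Diallo 3, Rivera 3, Delgado 3, Mendoza 3 — all ≤ 3.

3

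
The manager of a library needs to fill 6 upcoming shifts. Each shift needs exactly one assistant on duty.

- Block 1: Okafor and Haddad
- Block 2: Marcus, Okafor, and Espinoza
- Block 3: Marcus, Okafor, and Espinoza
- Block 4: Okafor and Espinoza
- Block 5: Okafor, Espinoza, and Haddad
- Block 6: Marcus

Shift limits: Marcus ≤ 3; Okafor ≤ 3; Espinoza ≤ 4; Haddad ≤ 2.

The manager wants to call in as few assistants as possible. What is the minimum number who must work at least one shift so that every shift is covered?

2

6 slots to fill and no one can take more than 4, so at least ⌈6/4⌉ = 2 assistants are needed.
Marcus and Okafor alone can cover everything: Block 1→Okafor, Block 2→Marcus, Block 3→Marcus, Block 4→Okafor, Block 5→Okafor, Block 6→Marcus.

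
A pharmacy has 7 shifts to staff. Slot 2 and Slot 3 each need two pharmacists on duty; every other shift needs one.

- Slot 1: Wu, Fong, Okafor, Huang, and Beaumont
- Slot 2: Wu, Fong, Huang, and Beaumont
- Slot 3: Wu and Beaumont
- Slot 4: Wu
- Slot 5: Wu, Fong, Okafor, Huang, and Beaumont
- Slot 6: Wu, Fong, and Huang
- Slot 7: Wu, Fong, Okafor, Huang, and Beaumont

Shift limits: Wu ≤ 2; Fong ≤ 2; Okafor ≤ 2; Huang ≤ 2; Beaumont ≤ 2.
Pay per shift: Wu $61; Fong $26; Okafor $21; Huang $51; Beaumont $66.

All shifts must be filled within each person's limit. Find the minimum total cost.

$384

Slot 3 can only be covered by Wu and Beaumont, so that assignment is forced.
Slot 4 can only be covered by Wu, so that assignment is forced.
Picking the cheapest available pharmacist for each shift independently would cost $354, but that ignores the shift limits.
An optimal schedule: Slot 1→Okafor, Slot 2→Fong+Huang, Slot 3→Wu+Beaumont, Slot 4→Wu, Slot 5→Okafor, Slot 6→Fong, Slot 7→Huang.
Total: 21 + 26 + 51 + 61 + 66 + 61 + 21 + 26 + 51 = $384.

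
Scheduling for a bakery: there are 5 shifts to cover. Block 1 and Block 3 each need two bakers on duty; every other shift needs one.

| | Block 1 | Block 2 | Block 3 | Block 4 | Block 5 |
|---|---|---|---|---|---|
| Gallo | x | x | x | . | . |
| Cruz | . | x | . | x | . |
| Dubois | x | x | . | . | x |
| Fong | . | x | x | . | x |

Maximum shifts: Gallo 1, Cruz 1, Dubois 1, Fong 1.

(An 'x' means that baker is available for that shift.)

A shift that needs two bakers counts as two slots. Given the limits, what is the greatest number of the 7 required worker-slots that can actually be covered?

4

Total capacity across all bakers is 1+1+1+1 = 4, and 7 slots are needed, so at most 4 can be filled.
An assignment achieving 4: Block 1→Gallo+Dubois, Block 3→Fong, Block 4→Cruz.
Loads: Gallo 1/1, Cruz 1/1, Dubois 1/1, Fong 1/1.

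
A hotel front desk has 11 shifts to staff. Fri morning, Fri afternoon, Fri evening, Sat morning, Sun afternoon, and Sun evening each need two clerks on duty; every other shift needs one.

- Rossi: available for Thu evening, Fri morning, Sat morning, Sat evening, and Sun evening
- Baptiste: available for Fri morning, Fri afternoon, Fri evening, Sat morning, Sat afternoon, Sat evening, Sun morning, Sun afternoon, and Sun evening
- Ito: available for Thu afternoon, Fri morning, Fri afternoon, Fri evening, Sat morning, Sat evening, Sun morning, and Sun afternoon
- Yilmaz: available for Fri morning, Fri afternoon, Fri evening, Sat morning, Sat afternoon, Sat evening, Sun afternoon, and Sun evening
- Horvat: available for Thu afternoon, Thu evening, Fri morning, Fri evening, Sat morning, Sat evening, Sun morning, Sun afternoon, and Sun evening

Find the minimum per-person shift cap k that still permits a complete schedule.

With 5 clerks and 17 worker-slots to fill, someone must work at least ⌈17/5⌉ = 4 shifts, so k ≥ 4.
k = 4 works: Thu afternoon→Ito, Thu evening→Rossi, Fri morning→Rossi+Yilmaz, Fri afternoon→Baptiste+Ito, Fri evening→Baptiste+Ito, Sat morning→Yilmaz+Horvat, Sat afternoon→Baptiste, Sat evening→Rossi, Sun morning→Baptiste, Sun afternoon→Ito+Yilmaz, Sun evening→Rossi+Yilmaz.
Loads: Rossi 4, Baptiste 4, Ito 4, Yilmaz 4, Horvat 1 — all ≤ 4.

4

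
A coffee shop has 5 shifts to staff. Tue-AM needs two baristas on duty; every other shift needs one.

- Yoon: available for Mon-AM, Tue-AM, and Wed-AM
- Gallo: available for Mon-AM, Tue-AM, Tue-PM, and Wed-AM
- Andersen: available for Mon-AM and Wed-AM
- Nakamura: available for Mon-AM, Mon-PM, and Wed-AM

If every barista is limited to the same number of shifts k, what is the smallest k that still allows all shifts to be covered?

With 4 baristas and 6 worker-slots to fill, someone must work at least ⌈6/4⌉ = 2 shifts, so k ≥ 2.
k = 2 works: Mon-AM→Yoon, Mon-PM→Nakamura, Tue-AM→Yoon+Gallo, Tue-PM→Gallo, Wed-AM→Andersen.
Loads: Yoon 2, Gallo 2, Andersen 1, Nakamura 1 — all ≤ 2.

2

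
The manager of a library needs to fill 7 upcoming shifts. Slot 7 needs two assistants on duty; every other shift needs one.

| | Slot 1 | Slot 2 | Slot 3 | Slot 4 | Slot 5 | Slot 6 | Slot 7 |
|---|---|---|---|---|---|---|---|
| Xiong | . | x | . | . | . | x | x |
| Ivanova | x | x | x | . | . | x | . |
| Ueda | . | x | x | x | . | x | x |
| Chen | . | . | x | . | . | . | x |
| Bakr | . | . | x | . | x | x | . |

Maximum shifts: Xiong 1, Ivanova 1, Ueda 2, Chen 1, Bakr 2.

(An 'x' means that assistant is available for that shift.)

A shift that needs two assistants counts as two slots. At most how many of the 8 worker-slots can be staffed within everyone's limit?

7

Total capacity across all assistants is 1+1+2+1+2 = 7, and 8 slots are needed, so at most 7 can be filled.
An assignment achieving 7: Slot 1→Ivanova, Slot 2→Xiong, Slot 3→Bakr, Slot 4→Ueda, Slot 5→Bakr, Slot 7→Ueda+Chen.
Loads: Xiong 1/1, Ivanova 1/1, Ueda 2/2, Chen 1/1, Bakr 2/2.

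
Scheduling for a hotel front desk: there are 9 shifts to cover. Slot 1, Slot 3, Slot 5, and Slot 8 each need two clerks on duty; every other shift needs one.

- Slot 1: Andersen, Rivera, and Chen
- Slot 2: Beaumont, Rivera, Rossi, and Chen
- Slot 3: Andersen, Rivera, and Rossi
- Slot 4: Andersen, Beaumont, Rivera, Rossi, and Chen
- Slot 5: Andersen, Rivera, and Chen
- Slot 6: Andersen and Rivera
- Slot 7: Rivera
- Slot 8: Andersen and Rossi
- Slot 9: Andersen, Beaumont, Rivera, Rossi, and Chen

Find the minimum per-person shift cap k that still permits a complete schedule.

3

With 5 clerks and 13 worker-slots to fill, someone must work at least ⌈13/5⌉ = 3 shifts, so k ≥ 3.
k = 3 works: Slot 1→Andersen+Chen, Slot 2→Beaumont, Slot 3→Rivera+Rossi, Slot 4→Beaumont, Slot 5→Rivera+Chen, Slot 6→Andersen, Slot 7→Rivera, Slot 8→Andersen+Rossi, Slot 9→Beaumont.
Loads: Andersen 3, Beaumont 3, Rivera 3, Rossi 2, Chen 2 — all ≤ 3.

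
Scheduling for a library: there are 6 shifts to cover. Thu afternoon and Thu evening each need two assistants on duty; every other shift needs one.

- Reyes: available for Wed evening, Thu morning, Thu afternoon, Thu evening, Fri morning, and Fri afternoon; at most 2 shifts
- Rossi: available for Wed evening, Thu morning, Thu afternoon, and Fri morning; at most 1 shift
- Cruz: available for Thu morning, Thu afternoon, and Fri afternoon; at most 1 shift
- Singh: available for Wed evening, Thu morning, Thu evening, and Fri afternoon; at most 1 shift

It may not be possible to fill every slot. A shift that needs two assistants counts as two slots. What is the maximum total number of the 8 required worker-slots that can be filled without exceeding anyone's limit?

Total capacity across all assistants is 2+1+1+1 = 5, and 8 slots are needed, so at most 5 can be filled.
An assignment achieving 5: Wed evening→Rossi, Thu afternoon→Cruz, Thu evening→Reyes+Singh, Fri morning→Reyes.
Loads: Reyes 2/2, Rossi 1/1, Cruz 1/1, Singh 1/1.

5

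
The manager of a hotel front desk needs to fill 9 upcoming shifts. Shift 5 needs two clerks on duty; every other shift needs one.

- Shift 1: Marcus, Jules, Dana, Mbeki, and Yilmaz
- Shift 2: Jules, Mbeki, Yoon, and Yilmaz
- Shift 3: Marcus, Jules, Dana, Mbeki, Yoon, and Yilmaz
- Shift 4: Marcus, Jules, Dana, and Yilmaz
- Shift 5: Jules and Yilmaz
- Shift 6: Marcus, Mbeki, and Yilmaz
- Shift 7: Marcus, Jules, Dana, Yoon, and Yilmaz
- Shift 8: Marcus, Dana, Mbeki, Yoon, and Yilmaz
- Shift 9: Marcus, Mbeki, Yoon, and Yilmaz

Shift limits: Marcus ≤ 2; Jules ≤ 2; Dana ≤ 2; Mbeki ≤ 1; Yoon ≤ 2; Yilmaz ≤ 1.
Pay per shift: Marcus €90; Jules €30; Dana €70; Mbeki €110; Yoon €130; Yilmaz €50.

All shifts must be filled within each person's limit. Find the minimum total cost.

Shift 5 can only be covered by Jules and Yilmaz, so that assignment is forced.
Picking the cheapest available clerk for each shift independently would cost €380, but that ignores the shift limits.
An optimal schedule: Shift 1→Dana, Shift 2→Jules, Shift 3→Yoon, Shift 4→Marcus, Shift 5→Jules+Yilmaz, Shift 6→Marcus, Shift 7→Dana, Shift 8→Yoon, Shift 9→Mbeki.
Total: 70 + 30 + 130 + 90 + 30 + 50 + 90 + 70 + 130 + 110 = €800.

€800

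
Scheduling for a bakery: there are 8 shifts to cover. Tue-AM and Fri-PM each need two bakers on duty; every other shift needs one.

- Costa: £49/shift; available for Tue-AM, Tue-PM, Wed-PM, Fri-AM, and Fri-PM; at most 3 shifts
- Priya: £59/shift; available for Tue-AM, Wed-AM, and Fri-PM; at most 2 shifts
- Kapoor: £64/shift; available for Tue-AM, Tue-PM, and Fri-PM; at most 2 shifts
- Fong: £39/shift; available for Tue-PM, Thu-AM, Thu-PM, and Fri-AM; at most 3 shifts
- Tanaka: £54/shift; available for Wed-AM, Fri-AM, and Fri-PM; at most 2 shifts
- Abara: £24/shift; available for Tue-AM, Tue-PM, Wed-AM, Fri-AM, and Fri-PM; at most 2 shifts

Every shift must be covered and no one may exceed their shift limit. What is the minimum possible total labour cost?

£420

Wed-PM can only be covered by Costa, so that assignment is forced.
Thu-AM can only be covered by Fong, so that assignment is forced.
Thu-PM can only be covered by Fong, so that assignment is forced.
Picking the cheapest available baker for each shift independently would cost £345, but that ignores the shift limits.
An optimal schedule: Tue-AM→Abara+Costa, Tue-PM→Fong, Wed-AM→Abara, Wed-PM→Costa, Thu-AM→Fong, Thu-PM→Fong, Fri-AM→Tanaka, Fri-PM→Costa+Tanaka.
Total: 24 + 49 + 39 + 24 + 49 + 39 + 39 + 54 + 49 + 54 = £420.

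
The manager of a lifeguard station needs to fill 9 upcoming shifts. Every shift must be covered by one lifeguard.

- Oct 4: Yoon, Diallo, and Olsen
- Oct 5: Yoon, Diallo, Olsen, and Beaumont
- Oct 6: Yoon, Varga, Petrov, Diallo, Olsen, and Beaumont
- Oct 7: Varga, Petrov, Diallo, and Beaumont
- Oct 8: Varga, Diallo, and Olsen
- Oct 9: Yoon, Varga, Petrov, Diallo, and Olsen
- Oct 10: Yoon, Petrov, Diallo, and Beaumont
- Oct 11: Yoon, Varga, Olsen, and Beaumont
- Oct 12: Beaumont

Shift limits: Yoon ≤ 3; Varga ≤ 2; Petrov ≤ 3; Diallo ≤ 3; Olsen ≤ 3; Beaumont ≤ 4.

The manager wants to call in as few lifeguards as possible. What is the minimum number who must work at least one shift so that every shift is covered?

3

9 slots to fill and no one can take more than 4, so at least ⌈9/4⌉ = 3 lifeguards are needed.
Yoon, Varga, and Beaumont alone can cover everything: Oct 4→Yoon, Oct 5→Yoon, Oct 6→Beaumont, Oct 7→Varga, Oct 8→Varga, Oct 9→Yoon, Oct 10→Beaumont, Oct 11→Beaumont, Oct 12→Beaumont.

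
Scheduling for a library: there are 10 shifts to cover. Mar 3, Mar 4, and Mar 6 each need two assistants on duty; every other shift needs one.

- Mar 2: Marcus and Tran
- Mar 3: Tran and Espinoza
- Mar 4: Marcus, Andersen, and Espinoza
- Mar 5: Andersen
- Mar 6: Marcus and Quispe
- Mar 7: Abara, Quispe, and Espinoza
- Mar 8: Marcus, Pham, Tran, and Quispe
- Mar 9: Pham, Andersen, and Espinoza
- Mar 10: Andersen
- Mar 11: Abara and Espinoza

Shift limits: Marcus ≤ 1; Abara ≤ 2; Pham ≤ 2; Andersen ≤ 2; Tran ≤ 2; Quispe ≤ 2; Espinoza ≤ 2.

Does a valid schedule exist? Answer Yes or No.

No

Total capacity is 13 and 13 slots are needed, so capacity alone doesn't rule it out.
Shifts {Mar 4, Mar 5, Mar 6, Mar 10} need 6 worker-slots in total, but the assistants available for any of those shifts (Marcus, Andersen, Quispe, and Espinoza) can supply at most 5 among them. So no valid schedule exists.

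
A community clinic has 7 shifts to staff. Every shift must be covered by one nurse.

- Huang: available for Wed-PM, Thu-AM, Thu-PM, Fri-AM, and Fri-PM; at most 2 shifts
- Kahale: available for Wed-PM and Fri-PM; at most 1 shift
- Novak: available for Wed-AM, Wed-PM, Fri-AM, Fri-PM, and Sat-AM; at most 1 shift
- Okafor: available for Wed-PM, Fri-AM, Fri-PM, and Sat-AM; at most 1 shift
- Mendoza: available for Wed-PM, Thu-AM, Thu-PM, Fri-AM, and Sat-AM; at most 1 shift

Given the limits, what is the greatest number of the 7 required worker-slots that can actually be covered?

Total capacity across all nurses is 2+1+1+1+1 = 6, and 7 slots are needed, so at most 6 can be filled.
An assignment achieving 6: Wed-AM→Novak, Thu-AM→Huang, Thu-PM→Huang, Fri-AM→Mendoza, Fri-PM→Kahale, Sat-AM→Okafor.
Loads: Huang 2/2, Kahale 1/1, Novak 1/1, Okafor 1/1, Mendoza 1/1.

6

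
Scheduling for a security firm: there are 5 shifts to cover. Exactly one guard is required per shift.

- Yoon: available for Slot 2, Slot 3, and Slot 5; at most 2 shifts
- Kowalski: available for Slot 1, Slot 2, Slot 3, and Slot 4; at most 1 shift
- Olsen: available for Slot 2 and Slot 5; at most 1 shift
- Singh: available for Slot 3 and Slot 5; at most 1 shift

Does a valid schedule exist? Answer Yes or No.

Total capacity is 5 and 5 slots are needed, so capacity alone doesn't rule it out.
Shifts {Slot 1, Slot 4} need 2 worker-slots in total, but the guards available for any of those shifts (Kowalski) can supply at most 1 among them. So no valid schedule exists.

No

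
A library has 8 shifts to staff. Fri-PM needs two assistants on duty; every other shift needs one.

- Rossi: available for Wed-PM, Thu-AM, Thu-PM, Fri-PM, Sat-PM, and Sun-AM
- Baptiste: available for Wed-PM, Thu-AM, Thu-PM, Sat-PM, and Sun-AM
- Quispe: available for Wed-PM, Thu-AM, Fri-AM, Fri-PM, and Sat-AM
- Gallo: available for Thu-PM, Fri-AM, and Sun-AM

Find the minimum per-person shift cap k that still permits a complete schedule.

3

With 4 assistants and 9 worker-slots to fill, someone must work at least ⌈9/4⌉ = 3 shifts, so k ≥ 3.
k = 3 works: Wed-PM→Rossi, Thu-AM→Baptiste, Thu-PM→Baptiste, Fri-AM→Quispe, Fri-PM→Rossi+Quispe, Sat-AM→Quispe, Sat-PM→Rossi, Sun-AM→Baptiste.
Loads: Rossi 3, Baptiste 3, Quispe 3, Gallo 0 — all ≤ 3.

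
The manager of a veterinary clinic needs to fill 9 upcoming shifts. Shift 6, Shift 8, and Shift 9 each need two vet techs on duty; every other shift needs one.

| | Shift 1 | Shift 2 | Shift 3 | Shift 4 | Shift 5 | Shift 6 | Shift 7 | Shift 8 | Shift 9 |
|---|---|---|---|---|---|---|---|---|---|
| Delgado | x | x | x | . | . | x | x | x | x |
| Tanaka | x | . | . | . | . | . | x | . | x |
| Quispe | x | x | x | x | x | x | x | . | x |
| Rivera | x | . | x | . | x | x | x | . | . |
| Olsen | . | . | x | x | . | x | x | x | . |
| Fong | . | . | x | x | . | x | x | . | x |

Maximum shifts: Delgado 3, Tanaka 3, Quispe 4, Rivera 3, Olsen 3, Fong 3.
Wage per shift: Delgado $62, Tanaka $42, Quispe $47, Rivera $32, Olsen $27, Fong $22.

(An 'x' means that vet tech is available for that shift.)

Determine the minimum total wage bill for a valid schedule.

Shift 8 can only be covered by Delgado and Olsen, so that assignment is forced.
Picking the cheapest available vet tech for each shift independently would cost $379, but that ignores the shift limits.
An optimal schedule: Shift 1→Rivera, Shift 2→Quispe, Shift 3→Fong, Shift 4→Fong, Shift 5→Rivera, Shift 6→Olsen+Rivera, Shift 7→Olsen, Shift 8→Olsen+Delgado, Shift 9→Fong+Tanaka.
Total: 32 + 47 + 22 + 22 + 32 + 27 + 32 + 27 + 27 + 62 + 22 + 42 = $394.

$394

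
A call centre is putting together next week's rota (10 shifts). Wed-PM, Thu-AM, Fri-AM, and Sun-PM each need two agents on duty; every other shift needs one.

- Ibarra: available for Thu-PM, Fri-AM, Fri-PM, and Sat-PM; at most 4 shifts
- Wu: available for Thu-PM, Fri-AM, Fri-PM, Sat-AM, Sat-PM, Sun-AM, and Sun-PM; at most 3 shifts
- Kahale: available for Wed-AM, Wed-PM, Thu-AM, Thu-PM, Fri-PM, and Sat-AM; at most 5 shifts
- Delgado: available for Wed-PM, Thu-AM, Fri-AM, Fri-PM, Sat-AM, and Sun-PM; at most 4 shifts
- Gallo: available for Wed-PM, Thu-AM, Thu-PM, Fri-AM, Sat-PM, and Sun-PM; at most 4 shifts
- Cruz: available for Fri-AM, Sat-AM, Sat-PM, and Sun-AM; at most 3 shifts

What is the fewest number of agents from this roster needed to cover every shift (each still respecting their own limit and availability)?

14 slots to fill and no one can take more than 5, so at least ⌈14/5⌉ = 3 agents are needed.
Any 3 agents together have capacity at most 5+4+4 = 13 < 14 slots, so 3 can never suffice.
Ibarra, Wu, Kahale, and Delgado alone can cover everything: Wed-AM→Kahale, Wed-PM→Kahale+Delgado, Thu-AM→Kahale+Delgado, Thu-PM→Ibarra, Fri-AM→Ibarra+Wu, Fri-PM→Ibarra, Sat-AM→Kahale, Sat-PM→Ibarra, Sun-AM→Wu, Sun-PM→Wu+Delgado.

4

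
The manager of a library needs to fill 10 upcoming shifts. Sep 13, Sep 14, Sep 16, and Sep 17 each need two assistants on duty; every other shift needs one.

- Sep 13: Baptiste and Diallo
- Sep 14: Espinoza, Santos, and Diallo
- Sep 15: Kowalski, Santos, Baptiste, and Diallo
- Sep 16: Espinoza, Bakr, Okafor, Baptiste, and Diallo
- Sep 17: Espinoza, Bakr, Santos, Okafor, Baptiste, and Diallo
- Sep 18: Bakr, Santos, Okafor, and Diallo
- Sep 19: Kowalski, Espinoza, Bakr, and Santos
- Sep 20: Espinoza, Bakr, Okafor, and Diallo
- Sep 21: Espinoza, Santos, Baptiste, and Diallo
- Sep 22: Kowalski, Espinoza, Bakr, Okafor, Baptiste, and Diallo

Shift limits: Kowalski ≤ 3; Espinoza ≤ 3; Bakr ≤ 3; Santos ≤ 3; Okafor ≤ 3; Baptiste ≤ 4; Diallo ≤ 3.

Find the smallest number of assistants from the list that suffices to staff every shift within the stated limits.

5

14 slots to fill and no one can take more than 4, so at least ⌈14/4⌉ = 4 assistants are needed.
Any 4 assistants together have capacity at most 4+3+3+3 = 13 < 14 slots, so 4 can never suffice.
Kowalski, Espinoza, Bakr, Baptiste, and Diallo alone can cover everything: Sep 13→Baptiste+Diallo, Sep 14→Espinoza+Diallo, Sep 15→Kowalski, Sep 16→Bakr+Baptiste, Sep 17→Bakr+Baptiste, Sep 18→Bakr, Sep 19→Kowalski, Sep 20→Espinoza, Sep 21→Espinoza, Sep 22→Kowalski.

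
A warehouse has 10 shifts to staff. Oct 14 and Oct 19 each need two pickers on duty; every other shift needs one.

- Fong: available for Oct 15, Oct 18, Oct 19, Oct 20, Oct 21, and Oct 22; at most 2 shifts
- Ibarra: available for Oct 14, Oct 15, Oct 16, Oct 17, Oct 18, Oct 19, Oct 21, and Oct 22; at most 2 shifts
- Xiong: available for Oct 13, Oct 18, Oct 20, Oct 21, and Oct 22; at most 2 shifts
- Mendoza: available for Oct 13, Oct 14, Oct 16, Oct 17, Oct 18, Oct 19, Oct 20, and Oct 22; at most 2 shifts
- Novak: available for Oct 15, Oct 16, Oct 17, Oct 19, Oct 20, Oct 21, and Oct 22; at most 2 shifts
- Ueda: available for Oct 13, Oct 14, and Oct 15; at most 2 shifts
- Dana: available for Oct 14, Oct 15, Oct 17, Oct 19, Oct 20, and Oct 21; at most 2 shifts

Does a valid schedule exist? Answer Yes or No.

One valid schedule: Oct 13→Xiong, Oct 14→Mendoza+Ueda, Oct 15→Fong, Oct 16→Ibarra, Oct 17→Ibarra, Oct 18→Fong, Oct 19→Novak+Dana, Oct 20→Xiong, Oct 21→Novak, Oct 22→Mendoza.
Loads: Fong 2/2, Ibarra 2/2, Xiong 2/2, Mendoza 2/2, Novak 2/2, Ueda 1/2, Dana 1/2 — all within limits.

Yes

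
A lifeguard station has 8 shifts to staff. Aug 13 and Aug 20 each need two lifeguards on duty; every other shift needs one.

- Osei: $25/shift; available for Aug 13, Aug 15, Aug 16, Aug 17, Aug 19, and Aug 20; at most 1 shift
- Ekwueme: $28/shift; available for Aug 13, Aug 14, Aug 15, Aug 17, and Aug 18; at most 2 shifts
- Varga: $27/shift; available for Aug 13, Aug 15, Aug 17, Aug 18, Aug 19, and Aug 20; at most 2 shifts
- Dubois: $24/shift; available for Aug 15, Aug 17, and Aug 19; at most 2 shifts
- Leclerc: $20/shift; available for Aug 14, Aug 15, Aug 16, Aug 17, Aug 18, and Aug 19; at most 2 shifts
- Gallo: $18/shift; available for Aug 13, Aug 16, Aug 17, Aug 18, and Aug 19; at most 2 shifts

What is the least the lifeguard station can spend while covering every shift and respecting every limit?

$231

Aug 20 can only be covered by Osei and Varga, so that assignment is forced.
Picking the cheapest available lifeguard for each shift independently would cost $207, but that ignores the shift limits.
An optimal schedule: Aug 13→Varga+Ekwueme, Aug 14→Leclerc, Aug 15→Leclerc, Aug 16→Gallo, Aug 17→Dubois, Aug 18→Gallo, Aug 19→Dubois, Aug 20→Osei+Varga.
Total: 27 + 28 + 20 + 20 + 18 + 24 + 18 + 24 + 25 + 27 = $231.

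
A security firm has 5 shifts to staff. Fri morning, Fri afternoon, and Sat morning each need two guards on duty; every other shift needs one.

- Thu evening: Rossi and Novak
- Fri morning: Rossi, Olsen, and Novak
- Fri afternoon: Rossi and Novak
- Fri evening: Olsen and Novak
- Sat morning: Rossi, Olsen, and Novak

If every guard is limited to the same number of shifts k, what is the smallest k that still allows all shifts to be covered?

With 3 guards and 8 worker-slots to fill, someone must work at least ⌈8/3⌉ = 3 shifts, so k ≥ 3.
k = 3 works: Thu evening→Rossi, Fri morning→Rossi+Olsen, Fri afternoon→Rossi+Novak, Fri evening→Olsen, Sat morning→Olsen+Novak.
Loads: Rossi 3, Olsen 3, Novak 2 — all ≤ 3.

3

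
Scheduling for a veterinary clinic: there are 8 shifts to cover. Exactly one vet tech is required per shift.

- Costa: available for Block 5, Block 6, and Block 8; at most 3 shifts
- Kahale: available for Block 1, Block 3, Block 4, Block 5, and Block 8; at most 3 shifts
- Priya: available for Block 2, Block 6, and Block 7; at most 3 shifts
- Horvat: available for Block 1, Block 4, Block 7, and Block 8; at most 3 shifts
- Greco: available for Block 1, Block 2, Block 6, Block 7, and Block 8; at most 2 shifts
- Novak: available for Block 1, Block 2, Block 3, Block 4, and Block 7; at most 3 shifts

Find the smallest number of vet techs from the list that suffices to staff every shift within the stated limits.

3

8 slots to fill and no one can take more than 3, so at least ⌈8/3⌉ = 3 vet techs are needed.
Costa, Kahale, and Priya alone can cover everything: Block 1→Kahale, Block 2→Priya, Block 3→Kahale, Block 4→Kahale, Block 5→Costa, Block 6→Costa, Block 7→Priya, Block 8→Costa.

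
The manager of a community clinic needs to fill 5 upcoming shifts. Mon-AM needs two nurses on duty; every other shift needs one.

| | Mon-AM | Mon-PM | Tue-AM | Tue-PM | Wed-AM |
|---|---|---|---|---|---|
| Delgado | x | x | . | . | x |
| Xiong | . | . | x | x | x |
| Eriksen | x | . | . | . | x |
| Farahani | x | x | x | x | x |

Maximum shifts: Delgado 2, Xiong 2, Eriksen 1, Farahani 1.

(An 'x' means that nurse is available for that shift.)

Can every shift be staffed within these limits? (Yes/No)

Yes

One valid schedule: Mon-AM→Delgado+Eriksen, Mon-PM→Delgado, Tue-AM→Xiong, Tue-PM→Xiong, Wed-AM→Farahani.
Loads: Delgado 2/2, Xiong 2/2, Eriksen 1/1, Farahani 1/1 — all within limits.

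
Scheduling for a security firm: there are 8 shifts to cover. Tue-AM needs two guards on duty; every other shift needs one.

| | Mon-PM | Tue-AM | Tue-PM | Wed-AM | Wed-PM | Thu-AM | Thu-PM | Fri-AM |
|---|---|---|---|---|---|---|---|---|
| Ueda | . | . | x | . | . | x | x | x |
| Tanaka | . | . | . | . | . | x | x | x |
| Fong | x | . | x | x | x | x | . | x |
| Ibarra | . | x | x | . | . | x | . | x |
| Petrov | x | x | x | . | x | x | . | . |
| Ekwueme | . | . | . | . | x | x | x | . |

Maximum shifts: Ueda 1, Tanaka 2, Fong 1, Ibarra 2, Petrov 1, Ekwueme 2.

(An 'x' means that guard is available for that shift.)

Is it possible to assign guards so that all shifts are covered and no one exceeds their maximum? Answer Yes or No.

No

Total capacity is 9 and 9 slots are needed, so capacity alone doesn't rule it out.
Shifts {Mon-PM, Tue-AM, Wed-AM} need 4 worker-slots in total, but the guards available for any of those shifts (Fong, Ibarra, and Petrov) can supply at most 3 among them. So no valid schedule exists.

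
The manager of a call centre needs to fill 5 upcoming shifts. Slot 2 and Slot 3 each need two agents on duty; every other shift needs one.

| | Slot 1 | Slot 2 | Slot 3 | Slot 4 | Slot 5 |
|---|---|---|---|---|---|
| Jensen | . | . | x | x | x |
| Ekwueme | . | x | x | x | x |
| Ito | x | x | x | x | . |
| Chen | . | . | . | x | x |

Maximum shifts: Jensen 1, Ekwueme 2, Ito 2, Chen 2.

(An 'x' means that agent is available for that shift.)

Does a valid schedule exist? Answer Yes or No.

Yes

Slot 1 can only be covered by Ito, so that assignment is forced.
Slot 2 can only be covered by Ekwueme and Ito, so that assignment is forced.
One valid schedule: Slot 1→Ito, Slot 2→Ekwueme+Ito, Slot 3→Jensen+Ekwueme, Slot 4→Chen, Slot 5→Chen.
Loads: Jensen 1/1, Ekwueme 2/2, Ito 2/2, Chen 2/2 — all within limits.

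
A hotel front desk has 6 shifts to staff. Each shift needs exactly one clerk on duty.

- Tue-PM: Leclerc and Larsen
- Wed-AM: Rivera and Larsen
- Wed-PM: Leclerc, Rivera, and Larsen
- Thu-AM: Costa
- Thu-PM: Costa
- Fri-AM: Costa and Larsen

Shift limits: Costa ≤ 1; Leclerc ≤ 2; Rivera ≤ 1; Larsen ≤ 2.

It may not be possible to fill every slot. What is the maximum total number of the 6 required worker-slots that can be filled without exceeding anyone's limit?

Total capacity across all clerks is 1+2+1+2 = 6, and 6 slots are needed, so at most 6 can be filled.
Shifts {Thu-AM, Thu-PM} need 2 slots but only Costa are available for them, supplying at most 1 — so at least 1 slot must go unfilled.
An assignment achieving 5: Tue-PM→Leclerc, Wed-AM→Rivera, Wed-PM→Leclerc, Thu-AM→Costa, Fri-AM→Larsen.
Loads: Costa 1/1, Leclerc 2/2, Rivera 1/1, Larsen 1/2.

5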